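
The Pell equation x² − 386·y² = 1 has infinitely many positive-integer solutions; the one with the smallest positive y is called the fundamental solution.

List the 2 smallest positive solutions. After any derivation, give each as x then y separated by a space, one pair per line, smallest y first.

√386 = [19; 1,1,1,4,1,18,1,4,1,1,1,38, …], period ℓ=12 (even) → k=11
i=0: a=19 ⇒ p=19, q=1
i=1: a=1 ⇒ p=20, q=1
i=2: a=1 ⇒ p=39, q=2
…
i=6: a=18 ⇒ p=6287, q=320
i=7: a=1 ⇒ p=6621, q=337
…
i=9: a=1 ⇒ p=39392, q=2005
i=10: a=1 ⇒ p=72163, q=3673
i=11: a=1 ⇒ p=111555, q=5678
fundamental: x₁=111555, y₁=5678  (since 12444518025 − 386·32239684 = 1)
n=2: (111555,5678)∘(111555,5678) = (111555·111555+386·5678·5678, 111555·5678+5678·111555) = (24889036049,1266818580)

111555 5678
24889036049 1266818580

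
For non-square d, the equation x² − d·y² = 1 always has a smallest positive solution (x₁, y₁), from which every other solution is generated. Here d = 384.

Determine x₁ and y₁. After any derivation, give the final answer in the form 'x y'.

d=384: √d = [19; 1,1,2,9,2,1,1,38] (ℓ=8, even), read p_7/q_7
a_0=19:  p_0=19·1+0=19,  q_0=19·0+1=1
a_1=1:  p_1=1·19+1=20,  q_1=1·1+0=1
…
a_3=2:  p_3=2·39+20=98,  q_3=2·2+1=5
a_4=9:  p_4=9·98+39=921,  q_4=9·5+2=47
a_5=2:  p_5=2·921+98=1940,  q_5=2·47+5=99
a_6=1:  p_6=1·1940+921=2861,  q_6=1·99+47=146
a_7=1:  p_7=1·2861+1940=4801,  q_7=1·146+99=245
(x₁, y₁) = (4801, 245);  4801² − 384·245² = 1 ✓

4801 245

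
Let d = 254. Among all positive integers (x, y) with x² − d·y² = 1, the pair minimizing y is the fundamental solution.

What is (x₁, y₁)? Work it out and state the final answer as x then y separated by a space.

255 16

[15; 1,14,1,30] for √254; ℓ=4 ⇒ convergent index 3
k=0  a_k=15  p_k/q_k = 15/1
…
k=2  a_k=14  p_k/q_k = 239/15
k=3  a_k=1  p_k/q_k = 255/16
fundamental: x₁=255, y₁=16  (since 65025 − 254·256 = 1)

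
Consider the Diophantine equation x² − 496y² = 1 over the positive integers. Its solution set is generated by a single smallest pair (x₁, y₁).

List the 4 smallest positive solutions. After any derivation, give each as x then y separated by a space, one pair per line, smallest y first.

4620799 207480
42703566796801 1917446753040
394649197502177907199 17720272078000750440
3647189234337689639247667201 163763630995505661818050080

[22; 3,1,2,4,1,…,1,3,44] for √496; ℓ=16 ⇒ convergent index 15
k=0  a_k=22  p_k/q_k = 22/1
…
k=5  a_k=1  p_k/q_k = 1314/59
k=6  a_k=1  p_k/q_k = 2383/107
…
k=8  a_k=2  p_k/q_k = 14543/653
…
k=10  a_k=1  p_k/q_k = 49709/2232
k=11  a_k=1  p_k/q_k = 84875/3811
…
k=14  a_k=1  p_k/q_k = 1252502/56239
k=15  a_k=3  p_k/q_k = 4620799/207480
fundamental: x₁=4620799, y₁=207480  (since 21351783398401 − 496·43047950400 = 1)
n=2: (4620799,207480)∘(4620799,207480) = (4620799·4620799+496·207480·207480, 4620799·207480+207480·4620799) = (42703566796801,1917446753040)
n=3: (42703566796801,1917446753040)∘(4620799,207480) = (4620799·42703566796801+496·207480·1917446753040, 4620799·1917446753040+207480·42703566796801) = (394649197502177907199,17720272078000750440)
n=4: (394649197502177907199,17720272078000750440)∘(4620799,207480) = (4620799·394649197502177907199+496·207480·17720272078000750440, 4620799·17720272078000750440+207480·394649197502177907199) = (3647189234337689639247667201,163763630995505661818050080)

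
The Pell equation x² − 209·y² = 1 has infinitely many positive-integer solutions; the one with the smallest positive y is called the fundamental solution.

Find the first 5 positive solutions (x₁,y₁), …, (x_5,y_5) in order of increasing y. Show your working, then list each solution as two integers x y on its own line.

√209 = [14; 2,5,3,2,3,5,2,28, …], period ℓ=8 (even) → k=7
a_0=14:  p_0=14·1+0=14,  q_0=14·0+1=1
…
a_2=5:  p_2=5·29+14=159,  q_2=5·2+1=11
…
a_6=5:  p_6=5·4019+1171=21266,  q_6=5·278+81=1471
a_7=2:  p_7=2·21266+4019=46551,  q_7=2·1471+278=3220
(x₁, y₁) = (46551, 3220);  46551² − 209·3220² = 1 ✓
k=2:  x_2 = 46551·46551+209·3220·3220 = 4333991201,  y_2 = 46551·3220+3220·46551 = 299788440
k=3:  x_3 = 46551·4333991201+209·3220·299788440 = 403503248748951,  y_3 = 46551·299788440+3220·4333991201 = 27910903337660
k=4:  x_4 = 46551·403503248748951+209·3220·27910903337660 = 37566959460690844801,  y_4 = 46551·27910903337660+3220·403503248748951 = 2598560922243032880
k=5:  x_5 = 46551·37566959460690844801+209·3220·2598560922243032880 = 3497559059305735783913751,  y_5 = 46551·2598560922243032880+3220·37566959460690844801 = 241931218954759943856100

46551 3220
4333991201 299788440
403503248748951 27910903337660
37566959460690844801 2598560922243032880
3497559059305735783913751 241931218954759943856100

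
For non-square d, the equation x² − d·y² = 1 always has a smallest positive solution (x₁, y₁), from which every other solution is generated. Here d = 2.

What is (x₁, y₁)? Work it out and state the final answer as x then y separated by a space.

3 2

[1; 2] for √2; ℓ=1 ⇒ convergent index 1
a_0=1:  p_0=1·1+0=1,  q_0=1·0+1=1
a_1=2:  p_1=2·1+1=3,  q_1=2·1+0=2
fundamental: x₁=3, y₁=2  (since 9 − 2·4 = 1)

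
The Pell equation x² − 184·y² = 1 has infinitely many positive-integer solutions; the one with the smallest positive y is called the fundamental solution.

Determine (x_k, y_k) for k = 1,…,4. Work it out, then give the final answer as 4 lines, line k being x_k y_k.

√184 = [13; 1,1,3,2,1,2,1,2,3,1,1,26, …], period ℓ=12 (even) → k=11
a_0=13:  p_0=13·1+0=13,  q_0=13·0+1=1
a_1=1:  p_1=1·13+1=14,  q_1=1·1+0=1
a_2=1:  p_2=1·14+13=27,  q_2=1·1+1=2
…
a_4=2:  p_4=2·95+27=217,  q_4=2·7+2=16
a_5=1:  p_5=1·217+95=312,  q_5=1·16+7=23
…
a_7=1:  p_7=1·841+312=1153,  q_7=1·62+23=85
…
a_9=3:  p_9=3·3147+1153=10594,  q_9=3·232+85=781
a_10=1:  p_10=1·10594+3147=13741,  q_10=1·781+232=1013
a_11=1:  p_11=1·13741+10594=24335,  q_11=1·1013+781=1794
→ (24335, 1794).  Check: 24335²=592192225, 184·1794²=592192224, difference 1.
(x_2, y_2) = (24335·24335 + 184·1794·1794, 24335·1794 + 1794·24335) = (1184384449, 87313980)
(x_3, y_3) = (24335·1184384449 + 184·1794·87313980, 24335·87313980 + 1794·1184384449) = (57643991108495, 4249571404806)
(x_4, y_4) = (24335·57643991108495 + 184·1794·4249571404806, 24335·4249571404806 + 1794·57643991108495) = (2805533046066067201, 206826640184594040)

24335 1794
1184384449 87313980
57643991108495 4249571404806
2805533046066067201 206826640184594040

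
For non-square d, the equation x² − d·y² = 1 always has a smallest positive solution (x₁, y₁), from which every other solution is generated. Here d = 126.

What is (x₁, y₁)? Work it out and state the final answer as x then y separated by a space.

√126 → a₀=11, period (4,2,4,22); ℓ=4 even so k=3
k=0  a_k=11  p_k/q_k = 11/1
…
k=2  a_k=2  p_k/q_k = 101/9
k=3  a_k=4  p_k/q_k = 449/40
(x₁, y₁) = (449, 40);  449² − 126·40² = 1 ✓

449 40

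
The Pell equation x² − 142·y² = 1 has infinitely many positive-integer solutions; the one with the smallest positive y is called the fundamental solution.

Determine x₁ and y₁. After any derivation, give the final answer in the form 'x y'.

143 12

[11; 1,10,1,22] for √142; ℓ=4 ⇒ convergent index 3
step 0: (11, 1)  from 11·(1,0) + (0,1)
…
step 2: (131, 11)  from 10·(12,1) + (11,1)
step 3: (143, 12)  from 1·(131,11) + (12,1)
fundamental: x₁=143, y₁=12  (since 20449 − 142·144 = 1)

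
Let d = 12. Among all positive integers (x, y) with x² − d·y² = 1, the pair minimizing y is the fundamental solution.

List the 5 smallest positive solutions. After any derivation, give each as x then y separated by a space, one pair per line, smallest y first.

7 2
97 28
1351 390
18817 5432
262087 75658

√12 = [3; 2,6, …], period ℓ=2 (even) → k=1
a_0=3:  p_0=3·1+0=3,  q_0=3·0+1=1
a_1=2:  p_1=2·3+1=7,  q_1=2·1+0=2
→ (7, 2).  Check: 7²=49, 12·2²=48, difference 1.
(x_2, y_2) = (7·7 + 12·2·2, 7·2 + 2·7) = (97, 28)
(x_3, y_3) = (7·97 + 12·2·28, 7·28 + 2·97) = (1351, 390)
(x_4, y_4) = (7·1351 + 12·2·390, 7·390 + 2·1351) = (18817, 5432)
(x_5, y_5) = (7·18817 + 12·2·5432, 7·5432 + 2·18817) = (262087, 75658)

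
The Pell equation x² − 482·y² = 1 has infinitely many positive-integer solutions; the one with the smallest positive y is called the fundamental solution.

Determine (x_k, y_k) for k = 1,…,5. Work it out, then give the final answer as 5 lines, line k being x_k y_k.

[21; 1,20,1,42] for √482; ℓ=4 ⇒ convergent index 3
step 0: (21, 1)  from 21·(1,0) + (0,1)
step 1: (22, 1)  from 1·(21,1) + (1,0)
step 2: (461, 21)  from 20·(22,1) + (21,1)
step 3: (483, 22)  from 1·(461,21) + (22,1)
(x₁, y₁) = (483, 22);  483² − 482·22² = 1 ✓
(x_2, y_2) = (483·483 + 482·22·22, 483·22 + 22·483) = (466577, 21252)
(x_3, y_3) = (483·466577 + 482·22·21252, 483·21252 + 22·466577) = (450712899, 20529410)
(x_4, y_4) = (483·450712899 + 482·22·20529410, 483·20529410 + 22·450712899) = (435388193857, 19831388808)
(x_5, y_5) = (483·435388193857 + 482·22·19831388808, 483·19831388808 + 22·435388193857) = (420584544552963, 19157101059118)

483 22
466577 21252
450712899 20529410
435388193857 19831388808
420584544552963 19157101059118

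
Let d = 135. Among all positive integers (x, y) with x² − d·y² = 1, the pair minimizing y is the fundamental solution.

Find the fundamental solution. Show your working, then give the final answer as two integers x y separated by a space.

244 21

[11; 1,1,1,1,1,1,1,22] for √135; ℓ=8 ⇒ convergent index 7
k=0  a_k=11  p_k/q_k = 11/1
…
k=2  a_k=1  p_k/q_k = 23/2
…
k=6  a_k=1  p_k/q_k = 151/13
k=7  a_k=1  p_k/q_k = 244/21
→ (244, 21).  Check: 244²=59536, 135·21²=59535, difference 1.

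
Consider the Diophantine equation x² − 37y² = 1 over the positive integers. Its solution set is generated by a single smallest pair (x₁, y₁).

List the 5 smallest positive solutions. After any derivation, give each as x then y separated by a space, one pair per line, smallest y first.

73 12
10657 1752
1555849 255780
227143297 37342128
33161365513 5451694908

√37 → a₀=6, period (12); ℓ=1 odd so k=1
i=0: a=6 ⇒ p=6, q=1
i=1: a=12 ⇒ p=73, q=12
→ (73, 12).  Check: 73²=5329, 37·12²=5328, difference 1.
n=2: (73,12)∘(73,12) = (73·73+37·12·12, 73·12+12·73) = (10657,1752)
n=3: (10657,1752)∘(73,12) = (73·10657+37·12·1752, 73·1752+12·10657) = (1555849,255780)
n=4: (1555849,255780)∘(73,12) = (73·1555849+37·12·255780, 73·255780+12·1555849) = (227143297,37342128)
n=5: (227143297,37342128)∘(73,12) = (73·227143297+37·12·37342128, 73·37342128+12·227143297) = (33161365513,5451694908)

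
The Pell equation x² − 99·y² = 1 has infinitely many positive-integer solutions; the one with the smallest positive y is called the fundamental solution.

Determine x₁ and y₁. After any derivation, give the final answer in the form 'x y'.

10 1

[9; 1,18] for √99; ℓ=2 ⇒ convergent index 1
step 0: (9, 1)  from 9·(1,0) + (0,1)
step 1: (10, 1)  from 1·(9,1) + (1,0)
(x₁, y₁) = (10, 1);  10² − 99·1² = 1 ✓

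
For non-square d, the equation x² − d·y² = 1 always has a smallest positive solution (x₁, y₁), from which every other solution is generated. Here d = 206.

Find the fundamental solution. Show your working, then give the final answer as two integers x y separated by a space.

√206 → a₀=14, period (2,1,5,14,5,1,2,28); ℓ=8 even so k=7
step 0: (14, 1)  from 14·(1,0) + (0,1)
…
step 2: (43, 3)  from 1·(29,2) + (14,1)
step 3: (244, 17)  from 5·(43,3) + (29,2)
step 4: (3459, 241)  from 14·(244,17) + (43,3)
step 5: (17539, 1222)  from 5·(3459,241) + (244,17)
step 6: (20998, 1463)  from 1·(17539,1222) + (3459,241)
step 7: (59535, 4148)  from 2·(20998,1463) + (17539,1222)
(x₁, y₁) = (59535, 4148);  59535² − 206·4148² = 1 ✓

59535 4148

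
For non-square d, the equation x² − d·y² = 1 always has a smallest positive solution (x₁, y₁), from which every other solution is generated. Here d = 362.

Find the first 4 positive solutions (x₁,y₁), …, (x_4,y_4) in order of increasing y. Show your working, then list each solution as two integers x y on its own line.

723 38
1045457 54948
1511730099 79454770
2185960677697 114891542472

d=362: √d = [19; 38] (ℓ=1, odd), read p_1/q_1
k=0  a_k=19  p_k/q_k = 19/1
k=1  a_k=38  p_k/q_k = 723/38
→ (723, 38).  Check: 723²=522729, 362·38²=522728, difference 1.
(x_2, y_2) = (723·723 + 362·38·38, 723·38 + 38·723) = (1045457, 54948)
(x_3, y_3) = (723·1045457 + 362·38·54948, 723·54948 + 38·1045457) = (1511730099, 79454770)
(x_4, y_4) = (723·1511730099 + 362·38·79454770, 723·79454770 + 38·1511730099) = (2185960677697, 114891542472)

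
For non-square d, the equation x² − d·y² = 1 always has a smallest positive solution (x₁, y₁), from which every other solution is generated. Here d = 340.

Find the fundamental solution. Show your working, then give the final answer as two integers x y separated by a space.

d=340: √d = [18; 2,3,1,1,1,…,3,2,36] (ℓ=14, even), read p_13/q_13
i=0: a=18 ⇒ p=18, q=1
…
i=2: a=3 ⇒ p=129, q=7
i=3: a=1 ⇒ p=166, q=9
…
i=7: a=8 ⇒ p=6509, q=353
…
i=9: a=1 ⇒ p=13774, q=747
i=10: a=1 ⇒ p=21039, q=1141
i=11: a=1 ⇒ p=34813, q=1888
i=12: a=3 ⇒ p=125478, q=6805
i=13: a=2 ⇒ p=285769, q=15498
(x₁, y₁) = (285769, 15498);  285769² − 340·15498² = 1 ✓

285769 15498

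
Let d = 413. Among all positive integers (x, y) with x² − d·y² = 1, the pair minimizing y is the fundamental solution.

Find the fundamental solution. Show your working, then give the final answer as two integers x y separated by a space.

[20; 3,9,1,4,1,9,3,40] for √413; ℓ=8 ⇒ convergent index 7
k=0  a_k=20  p_k/q_k = 20/1
k=1  a_k=3  p_k/q_k = 61/3
…
k=4  a_k=4  p_k/q_k = 3089/152
k=5  a_k=1  p_k/q_k = 3719/183
k=6  a_k=9  p_k/q_k = 36560/1799
k=7  a_k=3  p_k/q_k = 113399/5580
(x₁, y₁) = (113399, 5580);  113399² − 413·5580² = 1 ✓

113399 5580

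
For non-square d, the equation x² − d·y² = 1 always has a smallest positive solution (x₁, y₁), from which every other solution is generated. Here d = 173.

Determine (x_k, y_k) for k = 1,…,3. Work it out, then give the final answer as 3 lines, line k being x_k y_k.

2499849 190060
12498490045601 950242601880
62488675684008728649 4750926036134042180

[13; 6,1,1,6,26] for √173; ℓ=5 ⇒ convergent index 9
i=0: a=13 ⇒ p=13, q=1
i=1: a=6 ⇒ p=79, q=6
i=2: a=1 ⇒ p=92, q=7
…
i=4: a=6 ⇒ p=1118, q=85
i=5: a=26 ⇒ p=29239, q=2223
i=6: a=6 ⇒ p=176552, q=13423
i=7: a=1 ⇒ p=205791, q=15646
i=8: a=1 ⇒ p=382343, q=29069
i=9: a=6 ⇒ p=2499849, q=190060
fundamental: x₁=2499849, y₁=190060  (since 6249245022801 − 173·36122803600 = 1)
n=2: (2499849,190060)∘(2499849,190060) = (2499849·2499849+173·190060·190060, 2499849·190060+190060·2499849) = (12498490045601,950242601880)
n=3: (12498490045601,950242601880)∘(2499849,190060) = (2499849·12498490045601+173·190060·950242601880, 2499849·950242601880+190060·12498490045601) = (62488675684008728649,4750926036134042180)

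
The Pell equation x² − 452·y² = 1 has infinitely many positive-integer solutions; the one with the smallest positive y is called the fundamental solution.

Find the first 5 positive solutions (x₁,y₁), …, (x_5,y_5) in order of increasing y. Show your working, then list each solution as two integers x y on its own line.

1204353 56648
2900932297217 136448377488
6987493029899166849 328664025545553880
16830816386073401651890177 791655010315592455701792
40540488414026331506287881514113 1906864173276900777578095047272

d=452: √d = [21; 3,1,5,3,10,3,5,1,3,42] (ℓ=10, even), read p_9/q_9
i=0: a=21 ⇒ p=21, q=1
i=1: a=3 ⇒ p=64, q=3
i=2: a=1 ⇒ p=85, q=4
i=3: a=5 ⇒ p=489, q=23
…
i=5: a=10 ⇒ p=16009, q=753
…
i=7: a=5 ⇒ p=263904, q=12413
i=8: a=1 ⇒ p=313483, q=14745
i=9: a=3 ⇒ p=1204353, q=56648
→ (1204353, 56648).  Check: 1204353²=1450466148609, 452·56648²=1450466148608, difference 1.
(1204353+56648√452)^2 = 2900932297217 + 136448377488√452
(1204353+56648√452)^3 = 6987493029899166849 + 328664025545553880√452
(1204353+56648√452)^4 = 16830816386073401651890177 + 791655010315592455701792√452
(1204353+56648√452)^5 = 40540488414026331506287881514113 + 1906864173276900777578095047272√452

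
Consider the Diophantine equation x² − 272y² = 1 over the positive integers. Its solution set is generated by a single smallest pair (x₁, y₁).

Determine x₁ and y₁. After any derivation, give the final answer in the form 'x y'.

33 2

√272 = [16; 2,32, …], period ℓ=2 (even) → k=1
i=0: a=16 ⇒ p=16, q=1
i=1: a=2 ⇒ p=33, q=2
(x₁, y₁) = (33, 2);  33² − 272·2² = 1 ✓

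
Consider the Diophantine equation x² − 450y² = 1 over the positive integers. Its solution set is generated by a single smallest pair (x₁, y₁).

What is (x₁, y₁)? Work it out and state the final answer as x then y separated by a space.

d=450: √d = [21; 4,1,2,4,2,1,4,42] (ℓ=8, even), read p_7/q_7
step 0: (21, 1)  from 21·(1,0) + (0,1)
…
step 4: (1294, 61)  from 4·(297,14) + (106,5)
…
step 6: (4179, 197)  from 1·(2885,136) + (1294,61)
step 7: (19601, 924)  from 4·(4179,197) + (2885,136)
(x₁, y₁) = (19601, 924);  19601² − 450·924² = 1 ✓

19601 924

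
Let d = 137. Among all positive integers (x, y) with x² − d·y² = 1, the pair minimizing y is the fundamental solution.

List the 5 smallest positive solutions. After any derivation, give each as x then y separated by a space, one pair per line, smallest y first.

d=137: √d = [11; 1,2,2,1,1,2,2,1,22] (ℓ=9, odd), read p_17/q_17
i=0: a=11 ⇒ p=11, q=1
i=1: a=1 ⇒ p=12, q=1
i=2: a=2 ⇒ p=35, q=3
i=3: a=2 ⇒ p=82, q=7
i=4: a=1 ⇒ p=117, q=10
…
i=7: a=2 ⇒ p=1229, q=105
i=8: a=1 ⇒ p=1744, q=149
i=9: a=22 ⇒ p=39597, q=3383
i=10: a=1 ⇒ p=41341, q=3532
…
i=12: a=2 ⇒ p=285899, q=24426
i=13: a=1 ⇒ p=408178, q=34873
i=14: a=1 ⇒ p=694077, q=59299
i=15: a=2 ⇒ p=1796332, q=153471
i=16: a=2 ⇒ p=4286741, q=366241
i=17: a=1 ⇒ p=6083073, q=519712
→ (6083073, 519712).  Check: 6083073²=37003777123329, 137·519712²=37003777123328, difference 1.
(x_2, y_2) = (6083073·6083073 + 137·519712·519712, 6083073·519712 + 519712·6083073) = (74007554246657, 6322892069952)
(x_3, y_3) = (6083073·74007554246657 + 137·519712·6322892069952, 6083073·6322892069952 + 519712·74007554246657) = (900386710067742990849, 76925228065277725280)
(x_4, y_4) = (6083073·900386710067742990849 + 137·519712·76925228065277725280, 6083073·76925228065277725280 + 519712·900386710067742990849) = (10954236171143757109591351297, 935883555725460013412300928)
(x_5, y_5) = (6083073·10954236171143757109591351297 + 137·519712·935883555725460013412300928, 6083073·935883555725460013412300928 + 519712·10954236171143757109591351297) = (133270836576615035597116312473600513, 11386095977955005515107946008258208)

6083073 519712
74007554246657 6322892069952
900386710067742990849 76925228065277725280
10954236171143757109591351297 935883555725460013412300928
133270836576615035597116312473600513 11386095977955005515107946008258208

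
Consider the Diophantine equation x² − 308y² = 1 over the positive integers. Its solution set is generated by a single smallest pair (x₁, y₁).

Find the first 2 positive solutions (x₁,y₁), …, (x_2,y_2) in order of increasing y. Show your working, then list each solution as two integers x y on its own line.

√308 → a₀=17, period (1,1,4,1,1,34); ℓ=6 even so k=5
k=0  a_k=17  p_k/q_k = 17/1
…
k=4  a_k=1  p_k/q_k = 193/11
k=5  a_k=1  p_k/q_k = 351/20
fundamental: x₁=351, y₁=20  (since 123201 − 308·400 = 1)
k=2:  x_2 = 351·351+308·20·20 = 246401,  y_2 = 351·20+20·351 = 14040

351 20
246401 14040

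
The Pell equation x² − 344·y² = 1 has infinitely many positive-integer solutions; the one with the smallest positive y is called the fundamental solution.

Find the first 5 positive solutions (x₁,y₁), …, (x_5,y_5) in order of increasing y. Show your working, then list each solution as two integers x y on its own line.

d=344: √d = [18; 1,1,4,1,3,1,4,1,1,36] (ℓ=10, even), read p_9/q_9
a_0=18:  p_0=18·1+0=18,  q_0=18·0+1=1
…
a_4=1:  p_4=1·167+37=204,  q_4=1·9+2=11
…
a_7=4:  p_7=4·983+779=4711,  q_7=4·53+42=254
a_8=1:  p_8=1·4711+983=5694,  q_8=1·254+53=307
a_9=1:  p_9=1·5694+4711=10405,  q_9=1·307+254=561
→ (10405, 561).  Check: 10405²=108264025, 344·561²=108264024, difference 1.
n=2: (10405,561)∘(10405,561) = (10405·10405+344·561·561, 10405·561+561·10405) = (216528049,11674410)
n=3: (216528049,11674410)∘(10405,561) = (10405·216528049+344·561·11674410, 10405·11674410+561·216528049) = (4505948689285,242944471539)
n=4: (4505948689285,242944471539)∘(10405,561) = (10405·4505948689285+344·561·242944471539, 10405·242944471539+561·4505948689285) = (93768792007492801,5055674441052180)
n=5: (93768792007492801,5055674441052180)∘(10405,561) = (10405·93768792007492801+344·561·5055674441052180, 10405·5055674441052180+561·93768792007492801) = (1951328557169976499525,105208584875351394261)

10405 561
216528049 11674410
4505948689285 242944471539
93768792007492801 5055674441052180
1951328557169976499525 105208584875351394261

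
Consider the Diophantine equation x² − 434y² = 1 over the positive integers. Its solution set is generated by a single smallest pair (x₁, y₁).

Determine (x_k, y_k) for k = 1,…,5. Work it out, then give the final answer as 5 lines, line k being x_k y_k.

[20; 1,4,1,40] for √434; ℓ=4 ⇒ convergent index 3
i=0: a=20 ⇒ p=20, q=1
…
i=2: a=4 ⇒ p=104, q=5
i=3: a=1 ⇒ p=125, q=6
→ (125, 6).  Check: 125²=15625, 434·6²=15624, difference 1.
n=2: (125,6)∘(125,6) = (125·125+434·6·6, 125·6+6·125) = (31249,1500)
n=3: (31249,1500)∘(125,6) = (125·31249+434·6·1500, 125·1500+6·31249) = (7812125,374994)
n=4: (7812125,374994)∘(125,6) = (125·7812125+434·6·374994, 125·374994+6·7812125) = (1953000001,93747000)
n=5: (1953000001,93747000)∘(125,6) = (125·1953000001+434·6·93747000, 125·93747000+6·1953000001) = (488242188125,23436375006)

125 6
31249 1500
7812125 374994
1953000001 93747000
488242188125 23436375006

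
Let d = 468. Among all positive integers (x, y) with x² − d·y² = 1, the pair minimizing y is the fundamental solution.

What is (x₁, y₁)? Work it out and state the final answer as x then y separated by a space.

√468 = [21; 1,1,1,2,1,1,1,42, …], period ℓ=8 (even) → k=7
step 0: (21, 1)  from 21·(1,0) + (0,1)
…
step 2: (43, 2)  from 1·(22,1) + (21,1)
…
step 6: (411, 19)  from 1·(238,11) + (173,8)
step 7: (649, 30)  from 1·(411,19) + (238,11)
fundamental: x₁=649, y₁=30  (since 421201 − 468·900 = 1)

649 30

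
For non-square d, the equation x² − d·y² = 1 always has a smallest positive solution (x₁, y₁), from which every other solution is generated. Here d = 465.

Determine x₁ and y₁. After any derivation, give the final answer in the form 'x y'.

d=465: √d = [21; 1,1,3,2,2,2,3,1,1,42] (ℓ=10, even), read p_9/q_9
a_0=21:  p_0=21·1+0=21,  q_0=21·0+1=1
a_1=1:  p_1=1·21+1=22,  q_1=1·1+0=1
…
a_8=1:  p_8=1·6922+2027=8949,  q_8=1·321+94=415
a_9=1:  p_9=1·8949+6922=15871,  q_9=1·415+321=736
→ (15871, 736).  Check: 15871²=251888641, 465·736²=251888640, difference 1.

15871 736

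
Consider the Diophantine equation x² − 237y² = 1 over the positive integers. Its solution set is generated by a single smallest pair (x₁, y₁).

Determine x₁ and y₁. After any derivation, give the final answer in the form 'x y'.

[15; 2,1,1,7,10,7,1,1,2,30] for √237; ℓ=10 ⇒ convergent index 9
i=0: a=15 ⇒ p=15, q=1
…
i=2: a=1 ⇒ p=46, q=3
…
i=4: a=7 ⇒ p=585, q=38
i=5: a=10 ⇒ p=5927, q=385
i=6: a=7 ⇒ p=42074, q=2733
i=7: a=1 ⇒ p=48001, q=3118
i=8: a=1 ⇒ p=90075, q=5851
i=9: a=2 ⇒ p=228151, q=14820
fundamental: x₁=228151, y₁=14820  (since 52052878801 − 237·219632400 = 1)

228151 14820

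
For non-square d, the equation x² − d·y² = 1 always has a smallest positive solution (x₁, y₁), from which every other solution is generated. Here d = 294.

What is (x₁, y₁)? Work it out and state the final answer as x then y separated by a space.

4801 280

d=294: √d = [17; 6,1,4,1,6,34] (ℓ=6, even), read p_5/q_5
a_0=17:  p_0=17·1+0=17,  q_0=17·0+1=1
a_1=6:  p_1=6·17+1=103,  q_1=6·1+0=6
a_2=1:  p_2=1·103+17=120,  q_2=1·6+1=7
a_3=4:  p_3=4·120+103=583,  q_3=4·7+6=34
a_4=1:  p_4=1·583+120=703,  q_4=1·34+7=41
a_5=6:  p_5=6·703+583=4801,  q_5=6·41+34=280
→ (4801, 280).  Check: 4801²=23049601, 294·280²=23049600, difference 1.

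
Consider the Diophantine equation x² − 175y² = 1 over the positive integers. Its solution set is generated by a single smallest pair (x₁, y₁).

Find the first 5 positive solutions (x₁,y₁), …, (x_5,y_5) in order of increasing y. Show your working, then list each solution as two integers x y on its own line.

2024 153
8193151 619344
33165873224 2507104359
134255446617601 10148757825888
543466014742175624 41082169172090265

[13; 4,2,1,2,4,26] for √175; ℓ=6 ⇒ convergent index 5
step 0: (13, 1)  from 13·(1,0) + (0,1)
step 1: (53, 4)  from 4·(13,1) + (1,0)
step 2: (119, 9)  from 2·(53,4) + (13,1)
step 3: (172, 13)  from 1·(119,9) + (53,4)
step 4: (463, 35)  from 2·(172,13) + (119,9)
step 5: (2024, 153)  from 4·(463,35) + (172,13)
(x₁, y₁) = (2024, 153);  2024² − 175·153² = 1 ✓
n=2: (2024,153)∘(2024,153) = (2024·2024+175·153·153, 2024·153+153·2024) = (8193151,619344)
n=3: (8193151,619344)∘(2024,153) = (2024·8193151+175·153·619344, 2024·619344+153·8193151) = (33165873224,2507104359)
n=4: (33165873224,2507104359)∘(2024,153) = (2024·33165873224+175·153·2507104359, 2024·2507104359+153·33165873224) = (134255446617601,10148757825888)
n=5: (134255446617601,10148757825888)∘(2024,153) = (2024·134255446617601+175·153·10148757825888, 2024·10148757825888+153·134255446617601) = (543466014742175624,41082169172090265)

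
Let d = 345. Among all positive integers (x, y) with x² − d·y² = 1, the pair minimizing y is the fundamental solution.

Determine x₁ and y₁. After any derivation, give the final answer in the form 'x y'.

√345 → a₀=18, period (1,1,2,1,6,1,2,1,1,36); ℓ=10 even so k=9
k=0  a_k=18  p_k/q_k = 18/1
…
k=3  a_k=2  p_k/q_k = 93/5
…
k=6  a_k=1  p_k/q_k = 1003/54
k=7  a_k=2  p_k/q_k = 2879/155
k=8  a_k=1  p_k/q_k = 3882/209
k=9  a_k=1  p_k/q_k = 6761/364
→ (6761, 364).  Check: 6761²=45711121, 345·364²=45711120, difference 1.

6761 364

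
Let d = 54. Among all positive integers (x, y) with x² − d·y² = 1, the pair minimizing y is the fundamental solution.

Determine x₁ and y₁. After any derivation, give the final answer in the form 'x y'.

485 66

d=54: √d = [7; 2,1,6,1,2,14] (ℓ=6, even), read p_5/q_5
a_0=7:  p_0=7·1+0=7,  q_0=7·0+1=1
a_1=2:  p_1=2·7+1=15,  q_1=2·1+0=2
a_2=1:  p_2=1·15+7=22,  q_2=1·2+1=3
a_3=6:  p_3=6·22+15=147,  q_3=6·3+2=20
a_4=1:  p_4=1·147+22=169,  q_4=1·20+3=23
a_5=2:  p_5=2·169+147=485,  q_5=2·23+20=66
(x₁, y₁) = (485, 66);  485² − 54·66² = 1 ✓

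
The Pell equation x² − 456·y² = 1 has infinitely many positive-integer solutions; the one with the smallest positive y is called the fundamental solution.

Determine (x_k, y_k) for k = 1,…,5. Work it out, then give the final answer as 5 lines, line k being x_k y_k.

d=456: √d = [21; 2,1,4,1,2,42] (ℓ=6, even), read p_5/q_5
a_0=21:  p_0=21·1+0=21,  q_0=21·0+1=1
a_1=2:  p_1=2·21+1=43,  q_1=2·1+0=2
…
a_3=4:  p_3=4·64+43=299,  q_3=4·3+2=14
a_4=1:  p_4=1·299+64=363,  q_4=1·14+3=17
a_5=2:  p_5=2·363+299=1025,  q_5=2·17+14=48
(x₁, y₁) = (1025, 48);  1025² − 456·48² = 1 ✓
n=2: (1025,48)∘(1025,48) = (1025·1025+456·48·48, 1025·48+48·1025) = (2101249,98400)
n=3: (2101249,98400)∘(1025,48) = (1025·2101249+456·48·98400, 1025·98400+48·2101249) = (4307559425,201719952)
n=4: (4307559425,201719952)∘(1025,48) = (1025·4307559425+456·48·201719952, 1025·201719952+48·4307559425) = (8830494720001,413525803200)
n=5: (8830494720001,413525803200)∘(1025,48) = (1025·8830494720001+456·48·413525803200, 1025·413525803200+48·8830494720001) = (18102509868442625,847727694840048)

1025 48
2101249 98400
4307559425 201719952
8830494720001 413525803200
18102509868442625 847727694840048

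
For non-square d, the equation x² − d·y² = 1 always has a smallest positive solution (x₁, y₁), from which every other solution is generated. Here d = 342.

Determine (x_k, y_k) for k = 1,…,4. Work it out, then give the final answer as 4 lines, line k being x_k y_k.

√342 = [18; 2,36, …], period ℓ=2 (even) → k=1
k=0  a_k=18  p_k/q_k = 18/1
k=1  a_k=2  p_k/q_k = 37/2
→ (37, 2).  Check: 37²=1369, 342·2²=1368, difference 1.
(x_2, y_2) = (37·37 + 342·2·2, 37·2 + 2·37) = (2737, 148)
(x_3, y_3) = (37·2737 + 342·2·148, 37·148 + 2·2737) = (202501, 10950)
(x_4, y_4) = (37·202501 + 342·2·10950, 37·10950 + 2·202501) = (14982337, 810152)

37 2
2737 148
202501 10950
14982337 810152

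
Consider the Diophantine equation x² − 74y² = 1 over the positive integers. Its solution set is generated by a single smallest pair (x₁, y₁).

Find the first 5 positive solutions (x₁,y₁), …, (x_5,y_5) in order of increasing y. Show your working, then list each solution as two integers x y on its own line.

3699 430
27365201 3181140
202447753299 23534073290
1497708451540801 174105071018280
11080046922051092499 1288029291859162150

[8; 1,1,1,1,16] for √74; ℓ=5 ⇒ convergent index 9
k=0  a_k=8  p_k/q_k = 8/1
k=1  a_k=1  p_k/q_k = 9/1
k=2  a_k=1  p_k/q_k = 17/2
…
k=4  a_k=1  p_k/q_k = 43/5
k=5  a_k=16  p_k/q_k = 714/83
k=6  a_k=1  p_k/q_k = 757/88
…
k=8  a_k=1  p_k/q_k = 2228/259
k=9  a_k=1  p_k/q_k = 3699/430
→ (3699, 430).  Check: 3699²=13682601, 74·430²=13682600, difference 1.
(3699+430√74)^2 = 27365201 + 3181140√74
(3699+430√74)^3 = 202447753299 + 23534073290√74
(3699+430√74)^4 = 1497708451540801 + 174105071018280√74
(3699+430√74)^5 = 11080046922051092499 + 1288029291859162150√74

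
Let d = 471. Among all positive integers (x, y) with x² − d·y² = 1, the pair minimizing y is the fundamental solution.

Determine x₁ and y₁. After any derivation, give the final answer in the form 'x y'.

7838695 361188

√471 → a₀=21, period (1,2,2,1,3,…,2,1,42); ℓ=14 even so k=13
step 0: (21, 1)  from 21·(1,0) + (0,1)
…
step 2: (65, 3)  from 2·(22,1) + (21,1)
…
step 5: (803, 37)  from 3·(217,10) + (152,7)
…
step 7: (48809, 2249)  from 14·(3429,158) + (803,37)
step 8: (198665, 9154)  from 4·(48809,2249) + (3429,158)
…
step 11: (2331742, 107441)  from 2·(843469,38865) + (644804,29711)
step 12: (5506953, 253747)  from 2·(2331742,107441) + (843469,38865)
step 13: (7838695, 361188)  from 1·(5506953,253747) + (2331742,107441)
(x₁, y₁) = (7838695, 361188);  7838695² − 471·361188² = 1 ✓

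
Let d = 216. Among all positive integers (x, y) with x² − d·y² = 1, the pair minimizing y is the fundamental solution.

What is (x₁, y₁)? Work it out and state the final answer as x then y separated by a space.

485 33

d=216: √d = [14; 1,2,3,2,1,28] (ℓ=6, even), read p_5/q_5
a_0=14:  p_0=14·1+0=14,  q_0=14·0+1=1
…
a_2=2:  p_2=2·15+14=44,  q_2=2·1+1=3
…
a_4=2:  p_4=2·147+44=338,  q_4=2·10+3=23
a_5=1:  p_5=1·338+147=485,  q_5=1·23+10=33
fundamental: x₁=485, y₁=33  (since 235225 − 216·1089 = 1)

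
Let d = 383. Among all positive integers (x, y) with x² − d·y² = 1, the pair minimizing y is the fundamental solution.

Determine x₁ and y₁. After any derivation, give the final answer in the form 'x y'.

18768 959

√383 = [19; 1,1,3,19,3,1,1,38, …], period ℓ=8 (even) → k=7
step 0: (19, 1)  from 19·(1,0) + (0,1)
step 1: (20, 1)  from 1·(19,1) + (1,0)
…
step 3: (137, 7)  from 3·(39,2) + (20,1)
step 4: (2642, 135)  from 19·(137,7) + (39,2)
step 5: (8063, 412)  from 3·(2642,135) + (137,7)
step 6: (10705, 547)  from 1·(8063,412) + (2642,135)
step 7: (18768, 959)  from 1·(10705,547) + (8063,412)
fundamental: x₁=18768, y₁=959  (since 352237824 − 383·919681 = 1)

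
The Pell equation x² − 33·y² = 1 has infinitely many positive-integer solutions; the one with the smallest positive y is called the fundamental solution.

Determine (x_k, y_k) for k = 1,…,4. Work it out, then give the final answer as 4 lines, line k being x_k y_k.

23 4
1057 184
48599 8460
2234497 388976

√33 = [5; 1,2,1,10, …], period ℓ=4 (even) → k=3
k=0  a_k=5  p_k/q_k = 5/1
k=1  a_k=1  p_k/q_k = 6/1
k=2  a_k=2  p_k/q_k = 17/3
k=3  a_k=1  p_k/q_k = 23/4
(x₁, y₁) = (23, 4);  23² − 33·4² = 1 ✓
(23+4√33)^2 = 1057 + 184√33
(23+4√33)^3 = 48599 + 8460√33
(23+4√33)^4 = 2234497 + 388976√33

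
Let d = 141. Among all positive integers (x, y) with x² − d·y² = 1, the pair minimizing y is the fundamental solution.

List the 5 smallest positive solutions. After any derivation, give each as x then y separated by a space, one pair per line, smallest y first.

d=141: √d = [11; 1,6,1,22] (ℓ=4, even), read p_3/q_3
step 0: (11, 1)  from 11·(1,0) + (0,1)
step 1: (12, 1)  from 1·(11,1) + (1,0)
step 2: (83, 7)  from 6·(12,1) + (11,1)
step 3: (95, 8)  from 1·(83,7) + (12,1)
→ (95, 8).  Check: 95²=9025, 141·8²=9024, difference 1.
(95+8√141)^2 = 18049 + 1520√141
(95+8√141)^3 = 3429215 + 288792√141
(95+8√141)^4 = 651532801 + 54868960√141
(95+8√141)^5 = 123787802975 + 10424813608√141

95 8
18049 1520
3429215 288792
651532801 54868960
123787802975 10424813608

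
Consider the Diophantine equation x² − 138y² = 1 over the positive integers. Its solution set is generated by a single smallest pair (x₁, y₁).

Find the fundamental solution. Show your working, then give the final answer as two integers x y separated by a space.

47 4

√138 = [11; 1,2,1,22, …], period ℓ=4 (even) → k=3
i=0: a=11 ⇒ p=11, q=1
…
i=2: a=2 ⇒ p=35, q=3
i=3: a=1 ⇒ p=47, q=4
(x₁, y₁) = (47, 4);  47² − 138·4² = 1 ✓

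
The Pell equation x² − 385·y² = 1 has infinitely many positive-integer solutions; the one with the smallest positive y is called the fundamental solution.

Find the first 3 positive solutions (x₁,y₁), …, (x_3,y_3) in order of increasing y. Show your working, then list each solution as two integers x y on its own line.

95831 4884
18367161121 936077208
3520286834677271 179410429834812

√385 = [19; 1,1,1,1,1,…,1,1,38, …], period ℓ=16 (even) → k=15
i=0: a=19 ⇒ p=19, q=1
…
i=4: a=1 ⇒ p=98, q=5
…
i=9: a=1 ⇒ p=2747, q=140
i=10: a=3 ⇒ p=10262, q=523
…
i=14: a=1 ⇒ p=59551, q=3035
i=15: a=1 ⇒ p=95831, q=4884
(x₁, y₁) = (95831, 4884);  95831² − 385·4884² = 1 ✓
(x_2, y_2) = (95831·95831 + 385·4884·4884, 95831·4884 + 4884·95831) = (18367161121, 936077208)
(x_3, y_3) = (95831·18367161121 + 385·4884·936077208, 95831·936077208 + 4884·18367161121) = (3520286834677271, 179410429834812)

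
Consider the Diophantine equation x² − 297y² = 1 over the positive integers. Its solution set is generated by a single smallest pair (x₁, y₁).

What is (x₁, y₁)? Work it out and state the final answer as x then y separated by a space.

√297 → a₀=17, period (4,3,1,1,2,1,1,3,4,34); ℓ=10 even so k=9
i=0: a=17 ⇒ p=17, q=1
i=1: a=4 ⇒ p=69, q=4
…
i=3: a=1 ⇒ p=293, q=17
i=4: a=1 ⇒ p=517, q=30
…
i=8: a=3 ⇒ p=11357, q=659
i=9: a=4 ⇒ p=48599, q=2820
(x₁, y₁) = (48599, 2820);  48599² − 297·2820² = 1 ✓

48599 2820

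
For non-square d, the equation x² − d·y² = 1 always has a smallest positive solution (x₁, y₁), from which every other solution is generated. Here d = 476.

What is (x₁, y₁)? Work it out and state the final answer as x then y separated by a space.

28799 1320

√476 → a₀=21, period (1,4,2,10,2,4,1,42); ℓ=8 even so k=7
i=0: a=21 ⇒ p=21, q=1
…
i=3: a=2 ⇒ p=240, q=11
i=4: a=10 ⇒ p=2509, q=115
…
i=6: a=4 ⇒ p=23541, q=1079
i=7: a=1 ⇒ p=28799, q=1320
fundamental: x₁=28799, y₁=1320  (since 829382401 − 476·1742400 = 1)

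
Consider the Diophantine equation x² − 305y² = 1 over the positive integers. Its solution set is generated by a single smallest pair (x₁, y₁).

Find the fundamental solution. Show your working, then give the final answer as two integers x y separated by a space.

[17; 2,6,2,34] for √305; ℓ=4 ⇒ convergent index 3
a_0=17:  p_0=17·1+0=17,  q_0=17·0+1=1
…
a_2=6:  p_2=6·35+17=227,  q_2=6·2+1=13
a_3=2:  p_3=2·227+35=489,  q_3=2·13+2=28
(x₁, y₁) = (489, 28);  489² − 305·28² = 1 ✓

489 28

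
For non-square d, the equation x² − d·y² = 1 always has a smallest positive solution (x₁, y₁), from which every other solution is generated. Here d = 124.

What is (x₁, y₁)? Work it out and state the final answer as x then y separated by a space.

4620799 414960

d=124: √d = [11; 7,2,1,1,1,…,2,7,22] (ℓ=16, even), read p_15/q_15
a_0=11:  p_0=11·1+0=11,  q_0=11·0+1=1
a_1=7:  p_1=7·11+1=78,  q_1=7·1+0=7
a_2=2:  p_2=2·78+11=167,  q_2=2·7+1=15
a_3=1:  p_3=1·167+78=245,  q_3=1·15+7=22
a_4=1:  p_4=1·245+167=412,  q_4=1·22+15=37
…
a_6=3:  p_6=3·657+412=2383,  q_6=3·59+37=214
…
a_8=4:  p_8=4·3040+2383=14543,  q_8=4·273+214=1306
a_9=1:  p_9=1·14543+3040=17583,  q_9=1·1306+273=1579
…
a_11=1:  p_11=1·67292+17583=84875,  q_11=1·6043+1579=7622
…
a_13=1:  p_13=1·152167+84875=237042,  q_13=1·13665+7622=21287
a_14=2:  p_14=2·237042+152167=626251,  q_14=2·21287+13665=56239
a_15=7:  p_15=7·626251+237042=4620799,  q_15=7·56239+21287=414960
→ (4620799, 414960).  Check: 4620799²=21351783398401, 124·414960²=21351783398400, difference 1.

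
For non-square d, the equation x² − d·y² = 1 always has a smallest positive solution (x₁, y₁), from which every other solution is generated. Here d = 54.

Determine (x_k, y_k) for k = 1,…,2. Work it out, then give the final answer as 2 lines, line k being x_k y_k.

√54 → a₀=7, period (2,1,6,1,2,14); ℓ=6 even so k=5
a_0=7:  p_0=7·1+0=7,  q_0=7·0+1=1
a_1=2:  p_1=2·7+1=15,  q_1=2·1+0=2
a_2=1:  p_2=1·15+7=22,  q_2=1·2+1=3
…
a_4=1:  p_4=1·147+22=169,  q_4=1·20+3=23
a_5=2:  p_5=2·169+147=485,  q_5=2·23+20=66
→ (485, 66).  Check: 485²=235225, 54·66²=235224, difference 1.
n=2: (485,66)∘(485,66) = (485·485+54·66·66, 485·66+66·485) = (470449,64020)

485 66
470449 64020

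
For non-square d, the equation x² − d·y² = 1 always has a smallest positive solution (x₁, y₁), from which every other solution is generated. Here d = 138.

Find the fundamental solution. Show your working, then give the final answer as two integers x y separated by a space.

47 4

√138 → a₀=11, period (1,2,1,22); ℓ=4 even so k=3
a_0=11:  p_0=11·1+0=11,  q_0=11·0+1=1
…
a_2=2:  p_2=2·12+11=35,  q_2=2·1+1=3
a_3=1:  p_3=1·35+12=47,  q_3=1·3+1=4
(x₁, y₁) = (47, 4);  47² − 138·4² = 1 ✓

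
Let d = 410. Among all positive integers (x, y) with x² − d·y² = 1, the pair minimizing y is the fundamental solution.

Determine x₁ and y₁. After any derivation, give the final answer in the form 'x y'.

81 4

√410 → a₀=20, period (4,40); ℓ=2 even so k=1
k=0  a_k=20  p_k/q_k = 20/1
k=1  a_k=4  p_k/q_k = 81/4
(x₁, y₁) = (81, 4);  81² − 410·4² = 1 ✓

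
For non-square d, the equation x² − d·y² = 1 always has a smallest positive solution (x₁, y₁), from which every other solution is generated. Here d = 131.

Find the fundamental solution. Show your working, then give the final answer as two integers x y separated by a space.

10610 927

√131 = [11; 2,4,11,4,2,22, …], period ℓ=6 (even) → k=5
step 0: (11, 1)  from 11·(1,0) + (0,1)
…
step 2: (103, 9)  from 4·(23,2) + (11,1)
step 3: (1156, 101)  from 11·(103,9) + (23,2)
step 4: (4727, 413)  from 4·(1156,101) + (103,9)
step 5: (10610, 927)  from 2·(4727,413) + (1156,101)
→ (10610, 927).  Check: 10610²=112572100, 131·927²=112572099, difference 1.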